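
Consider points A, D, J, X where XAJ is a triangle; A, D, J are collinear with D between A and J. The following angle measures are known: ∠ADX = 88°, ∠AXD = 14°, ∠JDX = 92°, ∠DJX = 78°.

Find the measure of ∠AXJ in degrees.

∠AXJ = 24°

1. ∠DAX = 78°  [△XAD]
2. ∠AJX = 78°  [D on ray JA]
3. ∠JAX = 78°  [D on ray AJ]
4. ∠AXJ = 24°  [△XAJ]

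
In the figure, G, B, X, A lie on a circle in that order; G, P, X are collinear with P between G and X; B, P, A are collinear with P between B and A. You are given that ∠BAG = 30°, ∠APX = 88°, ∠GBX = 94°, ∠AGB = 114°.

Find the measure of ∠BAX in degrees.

∠BAX = 56°

1. ∠BXG = 30°  [same arc GB]
2. ∠BGX = 56°  [△GBX]
3. ∠BAX = 56°  [same arc BX]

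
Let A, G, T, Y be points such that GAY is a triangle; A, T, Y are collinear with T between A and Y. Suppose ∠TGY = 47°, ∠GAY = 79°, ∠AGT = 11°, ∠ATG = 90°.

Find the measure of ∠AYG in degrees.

∠AYG = 43°

1. ∠GTY = 90°  [linear pair at T on AY]
2. ∠GYT = 43°  [△GTY]
3. ∠AYG = 43°  [T on ray YA]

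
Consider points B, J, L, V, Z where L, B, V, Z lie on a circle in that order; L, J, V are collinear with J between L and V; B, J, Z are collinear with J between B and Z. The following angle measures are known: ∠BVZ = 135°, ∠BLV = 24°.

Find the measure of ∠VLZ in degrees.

1. ∠BZV = 24°  [same arc BV]
2. ∠VBZ = 21°  [△BVZ]
3. ∠VLZ = 21°  [same arc VZ]

∠VLZ = 21°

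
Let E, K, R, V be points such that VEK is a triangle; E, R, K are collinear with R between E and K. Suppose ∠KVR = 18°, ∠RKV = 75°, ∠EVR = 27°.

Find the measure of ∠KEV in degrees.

1. ∠KRV = 87°  [△VRK]
2. ∠ERV = 93°  [linear pair at R on EK]
3. ∠REV = 60°  [△VER]
4. ∠KEV = 60°  [R on ray EK]

∠KEV = 60°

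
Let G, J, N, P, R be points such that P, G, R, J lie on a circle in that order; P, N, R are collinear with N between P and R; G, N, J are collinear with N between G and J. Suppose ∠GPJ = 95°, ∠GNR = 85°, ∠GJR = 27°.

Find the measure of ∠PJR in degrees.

1. ∠GRJ = 85°  [cyclic PGRJ, opposite ∠P+∠R]
2. ∠JNP = 85°  [vertical angles at N]
3. ∠JGR = 68°  [△GRJ]
4. ∠JNR = 95°  [linear pair at N on PR]
5. ∠JPR = 68°  [same arc RJ]
6. ∠JRP = 58°  [△RNJ]
7. ∠PJR = 54°  [△PRJ]

∠PJR = 54°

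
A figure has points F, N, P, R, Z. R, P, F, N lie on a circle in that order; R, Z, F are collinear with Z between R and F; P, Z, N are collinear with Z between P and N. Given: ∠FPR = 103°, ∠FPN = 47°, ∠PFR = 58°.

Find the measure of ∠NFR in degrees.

1. ∠FNR = 77°  [cyclic RPFN, opposite ∠P+∠N]
2. ∠FRN = 47°  [same arc FN]
3. ∠NFR = 56°  [△RFN]

∠NFR = 56°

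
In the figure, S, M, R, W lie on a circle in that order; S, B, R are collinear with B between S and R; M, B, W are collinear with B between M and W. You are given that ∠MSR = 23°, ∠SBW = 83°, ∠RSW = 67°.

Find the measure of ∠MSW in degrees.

1. ∠MWR = 23°  [same arc MR]
2. ∠RMW = 67°  [same arc RW]
3. ∠MRW = 90°  [△MRW]
4. ∠MSW = 90°  [cyclic SMRW, opposite ∠S+∠R]

∠MSW = 90°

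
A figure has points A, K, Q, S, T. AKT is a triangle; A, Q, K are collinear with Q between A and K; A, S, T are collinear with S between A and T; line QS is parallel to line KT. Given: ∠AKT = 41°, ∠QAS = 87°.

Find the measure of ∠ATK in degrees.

∠ATK = 52°

1. ∠AQS = 41°  [QS∥KT, corresponding at Q]
2. ∠ASQ = 52°  [△AQS]
3. ∠ATK = 52°  [QS∥KT, corresponding at S]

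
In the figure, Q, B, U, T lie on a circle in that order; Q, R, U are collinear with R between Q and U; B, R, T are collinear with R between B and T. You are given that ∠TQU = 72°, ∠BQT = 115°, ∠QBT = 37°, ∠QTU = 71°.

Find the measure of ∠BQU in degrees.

∠BQU = 43°

1. ∠BTQ = 28°  [△QBT]
2. ∠QBU = 109°  [cyclic QBUT, opposite ∠B+∠T]
3. ∠BUQ = 28°  [same arc QB]
4. ∠BQU = 43°  [△QBU]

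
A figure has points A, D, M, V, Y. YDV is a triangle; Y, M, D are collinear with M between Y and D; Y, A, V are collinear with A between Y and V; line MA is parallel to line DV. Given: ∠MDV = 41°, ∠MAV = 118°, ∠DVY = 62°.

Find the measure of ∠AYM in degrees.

1. ∠VDY = 41°  [M on ray DY]
2. ∠MAY = 62°  [linear pair at A on YV]
3. ∠AMY = 41°  [MA∥DV, corresponding at M]
4. ∠AYM = 77°  [△YMA]

∠AYM = 77°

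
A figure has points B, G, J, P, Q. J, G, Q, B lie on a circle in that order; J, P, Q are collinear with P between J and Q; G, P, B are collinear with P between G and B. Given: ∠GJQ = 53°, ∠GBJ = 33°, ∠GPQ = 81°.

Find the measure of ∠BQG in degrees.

∠BQG = 61°

1. ∠GBQ = 53°  [same arc GQ]
2. ∠GQJ = 33°  [same arc JG]
3. ∠BGQ = 66°  [△GPQ]
4. ∠BQG = 61°  [△GQB]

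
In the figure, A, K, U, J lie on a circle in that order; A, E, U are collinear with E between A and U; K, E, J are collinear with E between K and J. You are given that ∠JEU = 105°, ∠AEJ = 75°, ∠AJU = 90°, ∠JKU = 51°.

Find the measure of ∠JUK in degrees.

∠JUK = 93°

1. ∠KEU = 75°  [vertical angles at E]
2. ∠AKU = 90°  [cyclic AKUJ, opposite ∠K+∠J]
3. ∠AUK = 54°  [△KEU]
4. ∠KAU = 36°  [△AKU]
5. ∠KJU = 36°  [same arc KU]
6. ∠JUK = 93°  [△KUJ]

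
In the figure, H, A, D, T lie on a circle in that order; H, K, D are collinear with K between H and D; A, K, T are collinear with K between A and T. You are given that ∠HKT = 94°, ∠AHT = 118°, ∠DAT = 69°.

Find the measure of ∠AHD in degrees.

∠AHD = 49°

1. ∠ADT = 62°  [cyclic HADT, opposite ∠H+∠D]
2. ∠ATD = 49°  [△ADT]
3. ∠AHD = 49°  [same arc AD]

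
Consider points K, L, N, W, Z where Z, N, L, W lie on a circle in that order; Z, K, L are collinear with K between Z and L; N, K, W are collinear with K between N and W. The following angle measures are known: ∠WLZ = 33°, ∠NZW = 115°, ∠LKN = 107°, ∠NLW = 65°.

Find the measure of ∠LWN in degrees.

∠LWN = 74°

1. ∠WNZ = 33°  [same arc ZW]
2. ∠NKZ = 73°  [linear pair at K on ZL]
3. ∠LZN = 74°  [△ZKN]
4. ∠LWN = 74°  [same arc NL]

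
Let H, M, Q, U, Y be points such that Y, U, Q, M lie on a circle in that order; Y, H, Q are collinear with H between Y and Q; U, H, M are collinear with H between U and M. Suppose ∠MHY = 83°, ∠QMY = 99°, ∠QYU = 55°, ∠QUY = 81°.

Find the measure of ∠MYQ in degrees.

∠MYQ = 53°

1. ∠QHU = 83°  [vertical angles at H]
2. ∠UQY = 44°  [△YUQ]
3. ∠MUQ = 53°  [△UHQ]
4. ∠MYQ = 53°  [same arc QM]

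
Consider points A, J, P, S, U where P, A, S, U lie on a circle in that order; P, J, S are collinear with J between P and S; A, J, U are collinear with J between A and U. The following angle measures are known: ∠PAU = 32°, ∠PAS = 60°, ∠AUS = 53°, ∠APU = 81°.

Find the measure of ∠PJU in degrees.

1. ∠PSU = 32°  [same arc PU]
2. ∠AUP = 67°  [△PAU]
3. ∠PUS = 120°  [cyclic PASU, opposite ∠A+∠U]
4. ∠SPU = 28°  [△PSU]
5. ∠PJU = 85°  [△PJU]

∠PJU = 85°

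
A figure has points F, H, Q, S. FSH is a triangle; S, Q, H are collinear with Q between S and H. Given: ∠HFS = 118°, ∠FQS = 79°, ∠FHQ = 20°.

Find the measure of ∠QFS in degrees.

∠QFS = 59°

1. ∠FHS = 20°  [Q on ray HS]
2. ∠FSH = 42°  [△FSH]
3. ∠FSQ = 42°  [Q on ray SH]
4. ∠QFS = 59°  [△FSQ]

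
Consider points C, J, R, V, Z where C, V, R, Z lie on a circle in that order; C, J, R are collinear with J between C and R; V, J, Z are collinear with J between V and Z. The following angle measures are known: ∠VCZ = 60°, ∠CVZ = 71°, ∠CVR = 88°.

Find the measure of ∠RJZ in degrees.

1. ∠CZV = 49°  [△CVZ]
2. ∠CRZ = 71°  [same arc CZ]
3. ∠CZR = 92°  [cyclic CVRZ, opposite ∠V+∠Z]
4. ∠RCZ = 17°  [△CRZ]
5. ∠CJZ = 114°  [△CJZ]
6. ∠RJZ = 66°  [linear pair at J on CR]

∠RJZ = 66°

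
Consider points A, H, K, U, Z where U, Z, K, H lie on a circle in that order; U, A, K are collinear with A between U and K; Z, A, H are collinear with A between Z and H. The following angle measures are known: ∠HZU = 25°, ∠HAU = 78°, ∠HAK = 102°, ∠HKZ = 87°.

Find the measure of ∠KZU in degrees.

∠KZU = 65°

1. ∠HKU = 25°  [same arc UH]
2. ∠KAZ = 78°  [vertical angles at A]
3. ∠UAZ = 102°  [vertical angles at A]
4. ∠KHZ = 53°  [△KAH]
5. ∠HZK = 40°  [△ZKH]
6. ∠UKZ = 62°  [△ZAK]
7. ∠KUZ = 53°  [△UAZ]
8. ∠KZU = 65°  [△UZK]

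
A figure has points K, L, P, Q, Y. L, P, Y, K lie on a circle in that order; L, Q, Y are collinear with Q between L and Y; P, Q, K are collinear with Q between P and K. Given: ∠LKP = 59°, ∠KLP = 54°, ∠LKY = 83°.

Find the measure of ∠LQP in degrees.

∠LQP = 89°

1. ∠LYP = 59°  [same arc LP]
2. ∠KPL = 67°  [△LPK]
3. ∠LPY = 97°  [cyclic LPYK, opposite ∠P+∠K]
4. ∠PLY = 24°  [△LPY]
5. ∠LQP = 89°  [△LQP]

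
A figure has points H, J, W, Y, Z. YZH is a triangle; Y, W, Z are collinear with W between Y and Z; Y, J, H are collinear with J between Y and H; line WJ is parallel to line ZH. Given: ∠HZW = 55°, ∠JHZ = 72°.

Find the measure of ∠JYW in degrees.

∠JYW = 53°

1. ∠HZY = 55°  [W on ray ZY]
2. ∠YHZ = 72°  [J on ray HY]
3. ∠HYZ = 53°  [△YZH]
4. ∠JYW = 53°  [W on YZ, J on YH]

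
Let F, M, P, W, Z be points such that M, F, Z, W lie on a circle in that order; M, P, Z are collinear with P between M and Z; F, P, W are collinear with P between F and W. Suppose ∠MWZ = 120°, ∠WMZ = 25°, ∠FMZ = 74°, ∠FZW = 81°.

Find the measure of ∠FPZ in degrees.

1. ∠MFZ = 60°  [cyclic MFZW, opposite ∠F+∠W]
2. ∠WFZ = 25°  [same arc ZW]
3. ∠FZM = 46°  [△MFZ]
4. ∠FPZ = 109°  [△FPZ]

∠FPZ = 109°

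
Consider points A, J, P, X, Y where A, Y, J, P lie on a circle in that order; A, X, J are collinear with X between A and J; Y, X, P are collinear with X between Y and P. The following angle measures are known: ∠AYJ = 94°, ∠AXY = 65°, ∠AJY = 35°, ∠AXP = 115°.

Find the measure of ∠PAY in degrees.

∠PAY = 81°

1. ∠JAY = 51°  [△AYJ]
2. ∠AYP = 64°  [△AXY]
3. ∠APY = 35°  [same arc AY]
4. ∠PAY = 81°  [△AYP]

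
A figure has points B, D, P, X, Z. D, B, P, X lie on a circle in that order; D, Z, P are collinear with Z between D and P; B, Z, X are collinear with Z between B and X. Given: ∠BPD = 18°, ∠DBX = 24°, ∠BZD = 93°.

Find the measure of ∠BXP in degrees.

∠BXP = 63°

1. ∠DPX = 24°  [same arc DX]
2. ∠PZX = 93°  [vertical angles at Z]
3. ∠BXP = 63°  [△PZX]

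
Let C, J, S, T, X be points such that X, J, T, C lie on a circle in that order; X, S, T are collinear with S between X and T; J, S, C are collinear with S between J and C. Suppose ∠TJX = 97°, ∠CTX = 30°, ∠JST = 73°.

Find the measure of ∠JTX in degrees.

1. ∠CJX = 30°  [same arc XC]
2. ∠JSX = 107°  [linear pair at S on XT]
3. ∠JXT = 43°  [△XSJ]
4. ∠JTX = 40°  [△XJT]

∠JTX = 40°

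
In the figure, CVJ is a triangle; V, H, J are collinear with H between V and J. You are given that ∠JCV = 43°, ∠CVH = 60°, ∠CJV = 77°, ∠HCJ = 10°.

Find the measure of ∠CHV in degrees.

1. ∠CJH = 77°  [H on ray JV]
2. ∠CHJ = 93°  [△CHJ]
3. ∠CHV = 87°  [linear pair at H on VJ]

∠CHV = 87°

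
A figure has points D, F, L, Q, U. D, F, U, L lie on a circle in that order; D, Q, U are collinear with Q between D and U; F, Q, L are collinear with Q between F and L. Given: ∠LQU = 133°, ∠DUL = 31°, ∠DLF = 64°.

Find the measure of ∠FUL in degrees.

1. ∠DFL = 31°  [same arc DL]
2. ∠FDL = 85°  [△DFL]
3. ∠FUL = 95°  [cyclic DFUL, opposite ∠D+∠U]

∠FUL = 95°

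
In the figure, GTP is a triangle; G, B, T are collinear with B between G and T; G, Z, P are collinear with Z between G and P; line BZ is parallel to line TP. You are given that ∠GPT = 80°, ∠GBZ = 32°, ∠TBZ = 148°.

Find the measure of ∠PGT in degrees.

1. ∠BZG = 80°  [BZ∥TP, corresponding at Z]
2. ∠BGZ = 68°  [△GBZ]
3. ∠PGT = 68°  [B on GT, Z on GP]

∠PGT = 68°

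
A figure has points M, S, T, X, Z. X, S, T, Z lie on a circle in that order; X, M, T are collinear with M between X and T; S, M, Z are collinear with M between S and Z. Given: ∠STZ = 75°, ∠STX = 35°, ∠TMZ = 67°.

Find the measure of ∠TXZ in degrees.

1. ∠SZX = 35°  [same arc XS]
2. ∠XMZ = 113°  [linear pair at M on XT]
3. ∠TXZ = 32°  [△XMZ]

∠TXZ = 32°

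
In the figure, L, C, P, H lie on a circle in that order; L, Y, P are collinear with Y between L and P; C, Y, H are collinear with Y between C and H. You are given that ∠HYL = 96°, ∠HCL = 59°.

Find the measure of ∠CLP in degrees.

1. ∠CYP = 96°  [vertical angles at Y]
2. ∠CYL = 84°  [linear pair at Y on LP]
3. ∠CLP = 37°  [△LYC]

∠CLP = 37°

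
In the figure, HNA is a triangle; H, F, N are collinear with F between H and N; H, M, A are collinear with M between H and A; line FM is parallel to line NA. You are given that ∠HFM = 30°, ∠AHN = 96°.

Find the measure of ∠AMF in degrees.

∠AMF = 126°

1. ∠ANH = 30°  [FM∥NA, corresponding at F]
2. ∠HAN = 54°  [△HNA]
3. ∠FMH = 54°  [FM∥NA, corresponding at M]
4. ∠AMF = 126°  [linear pair at M on HA]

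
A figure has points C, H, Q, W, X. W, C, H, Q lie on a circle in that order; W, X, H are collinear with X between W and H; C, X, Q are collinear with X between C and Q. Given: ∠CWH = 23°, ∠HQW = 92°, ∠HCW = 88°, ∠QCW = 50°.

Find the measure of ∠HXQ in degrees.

∠HXQ = 107°

1. ∠CQH = 23°  [same arc CH]
2. ∠QHW = 50°  [same arc WQ]
3. ∠HXQ = 107°  [△HXQ]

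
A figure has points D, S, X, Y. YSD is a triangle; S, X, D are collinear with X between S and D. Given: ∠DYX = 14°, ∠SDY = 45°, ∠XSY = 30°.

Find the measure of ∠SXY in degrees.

∠SXY = 59°

1. ∠XDY = 45°  [X on ray DS]
2. ∠DXY = 121°  [△YXD]
3. ∠SXY = 59°  [linear pair at X on SD]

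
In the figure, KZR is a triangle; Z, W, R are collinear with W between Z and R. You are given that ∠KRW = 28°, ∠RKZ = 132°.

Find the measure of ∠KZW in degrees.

∠KZW = 20°

1. ∠KRZ = 28°  [W on ray RZ]
2. ∠KZR = 20°  [△KZR]
3. ∠KZW = 20°  [W on ray ZR]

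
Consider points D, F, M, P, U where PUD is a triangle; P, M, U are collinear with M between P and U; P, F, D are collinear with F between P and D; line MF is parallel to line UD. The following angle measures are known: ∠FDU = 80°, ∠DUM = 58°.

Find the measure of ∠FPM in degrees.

∠FPM = 42°

1. ∠PDU = 80°  [F on ray DP]
2. ∠DUP = 58°  [M on ray UP]
3. ∠DPU = 42°  [△PUD]
4. ∠FPM = 42°  [M on PU, F on PD]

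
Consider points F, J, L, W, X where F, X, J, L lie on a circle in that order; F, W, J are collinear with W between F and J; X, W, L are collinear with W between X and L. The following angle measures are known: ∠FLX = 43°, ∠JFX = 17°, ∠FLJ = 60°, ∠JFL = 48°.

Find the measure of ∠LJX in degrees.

1. ∠JLX = 17°  [same arc XJ]
2. ∠JXL = 48°  [same arc JL]
3. ∠LJX = 115°  [△XJL]

∠LJX = 115°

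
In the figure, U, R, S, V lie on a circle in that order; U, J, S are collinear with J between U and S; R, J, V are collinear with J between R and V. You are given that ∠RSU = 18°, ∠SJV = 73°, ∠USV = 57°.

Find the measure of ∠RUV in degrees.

1. ∠RVU = 18°  [same arc UR]
2. ∠URV = 57°  [same arc UV]
3. ∠RUV = 105°  [△URV]

∠RUV = 105°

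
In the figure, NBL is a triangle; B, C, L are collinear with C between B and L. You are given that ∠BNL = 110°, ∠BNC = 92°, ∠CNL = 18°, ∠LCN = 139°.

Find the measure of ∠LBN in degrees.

1. ∠CLN = 23°  [△NCL]
2. ∠BLN = 23°  [C on ray LB]
3. ∠LBN = 47°  [△NBL]

∠LBN = 47°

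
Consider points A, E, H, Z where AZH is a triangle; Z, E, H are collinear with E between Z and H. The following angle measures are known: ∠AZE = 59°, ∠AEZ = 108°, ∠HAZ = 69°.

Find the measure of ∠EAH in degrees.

∠EAH = 56°

1. ∠AZH = 59°  [E on ray ZH]
2. ∠AEH = 72°  [linear pair at E on ZH]
3. ∠AHZ = 52°  [△AZH]
4. ∠AHE = 52°  [E on ray HZ]
5. ∠EAH = 56°  [△AEH]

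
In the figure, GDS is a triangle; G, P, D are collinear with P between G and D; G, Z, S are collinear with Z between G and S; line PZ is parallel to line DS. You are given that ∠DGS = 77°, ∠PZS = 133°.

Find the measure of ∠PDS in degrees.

1. ∠PGZ = 77°  [P on GD, Z on GS]
2. ∠GZP = 47°  [linear pair at Z on GS]
3. ∠GPZ = 56°  [△GPZ]
4. ∠DPZ = 124°  [linear pair at P on GD]
5. ∠PDS = 56°  [PZ∥DS, co-interior at D–P]

∠PDS = 56°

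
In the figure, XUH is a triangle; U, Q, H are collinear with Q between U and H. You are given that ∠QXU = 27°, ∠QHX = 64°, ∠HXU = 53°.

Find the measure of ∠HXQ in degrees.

∠HXQ = 26°

1. ∠UHX = 64°  [Q on ray HU]
2. ∠HUX = 63°  [△XUH]
3. ∠QUX = 63°  [Q on ray UH]
4. ∠UQX = 90°  [△XUQ]
5. ∠HQX = 90°  [linear pair at Q on UH]
6. ∠HXQ = 26°  [△XQH]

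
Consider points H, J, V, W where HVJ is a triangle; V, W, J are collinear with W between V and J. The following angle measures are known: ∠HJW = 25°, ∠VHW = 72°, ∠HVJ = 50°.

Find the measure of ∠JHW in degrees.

1. ∠HVW = 50°  [W on ray VJ]
2. ∠HWV = 58°  [△HVW]
3. ∠HWJ = 122°  [linear pair at W on VJ]
4. ∠JHW = 33°  [△HWJ]

∠JHW = 33°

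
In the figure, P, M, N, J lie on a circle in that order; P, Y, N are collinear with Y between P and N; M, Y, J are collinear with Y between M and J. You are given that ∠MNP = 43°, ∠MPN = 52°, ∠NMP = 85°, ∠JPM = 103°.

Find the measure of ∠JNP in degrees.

∠JNP = 34°

1. ∠MJP = 43°  [same arc PM]
2. ∠JMP = 34°  [△PMJ]
3. ∠JNP = 34°  [same arc PJ]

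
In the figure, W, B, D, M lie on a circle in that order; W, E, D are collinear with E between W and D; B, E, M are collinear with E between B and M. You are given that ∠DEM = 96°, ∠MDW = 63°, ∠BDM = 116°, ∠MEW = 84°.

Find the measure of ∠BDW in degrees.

1. ∠BMD = 21°  [△DEM]
2. ∠DBM = 43°  [△BDM]
3. ∠BED = 84°  [vertical angles at E]
4. ∠BDW = 53°  [△BED]

∠BDW = 53°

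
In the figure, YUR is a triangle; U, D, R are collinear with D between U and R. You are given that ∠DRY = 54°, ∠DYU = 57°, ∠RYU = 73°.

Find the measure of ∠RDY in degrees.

∠RDY = 110°

1. ∠URY = 54°  [D on ray RU]
2. ∠RUY = 53°  [△YUR]
3. ∠DUY = 53°  [D on ray UR]
4. ∠UDY = 70°  [△YUD]
5. ∠RDY = 110°  [linear pair at D on UR]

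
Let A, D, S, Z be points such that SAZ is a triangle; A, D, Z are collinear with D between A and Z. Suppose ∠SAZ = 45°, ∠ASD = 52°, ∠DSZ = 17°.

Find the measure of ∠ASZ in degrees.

∠ASZ = 69°

1. ∠DAS = 45°  [D on ray AZ]
2. ∠ADS = 83°  [△SAD]
3. ∠SDZ = 97°  [linear pair at D on AZ]
4. ∠DZS = 66°  [△SDZ]
5. ∠AZS = 66°  [D on ray ZA]
6. ∠ASZ = 69°  [△SAZ]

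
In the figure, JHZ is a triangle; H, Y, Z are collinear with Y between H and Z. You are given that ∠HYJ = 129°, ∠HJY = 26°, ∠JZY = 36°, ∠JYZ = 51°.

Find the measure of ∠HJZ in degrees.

∠HJZ = 119°

1. ∠JHY = 25°  [△JHY]
2. ∠HZJ = 36°  [Y on ray ZH]
3. ∠JHZ = 25°  [Y on ray HZ]
4. ∠HJZ = 119°  [△JHZ]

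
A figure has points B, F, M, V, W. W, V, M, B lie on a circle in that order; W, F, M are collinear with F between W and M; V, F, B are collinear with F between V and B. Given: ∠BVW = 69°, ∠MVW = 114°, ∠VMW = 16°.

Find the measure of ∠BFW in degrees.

∠BFW = 119°

1. ∠BMW = 69°  [same arc WB]
2. ∠MBW = 66°  [cyclic WVMB, opposite ∠V+∠B]
3. ∠VBW = 16°  [same arc WV]
4. ∠BWM = 45°  [△WMB]
5. ∠BFW = 119°  [△WFB]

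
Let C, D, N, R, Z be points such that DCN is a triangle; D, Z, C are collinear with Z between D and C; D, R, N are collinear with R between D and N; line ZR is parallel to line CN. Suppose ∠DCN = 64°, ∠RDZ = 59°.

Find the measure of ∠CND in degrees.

1. ∠DZR = 64°  [ZR∥CN, corresponding at Z]
2. ∠DRZ = 57°  [△DZR]
3. ∠CND = 57°  [ZR∥CN, corresponding at R]

∠CND = 57°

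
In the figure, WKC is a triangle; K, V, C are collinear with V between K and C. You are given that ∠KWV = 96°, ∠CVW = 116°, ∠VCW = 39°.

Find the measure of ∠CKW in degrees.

∠CKW = 20°

1. ∠KVW = 64°  [linear pair at V on KC]
2. ∠VKW = 20°  [△WKV]
3. ∠CKW = 20°  [V on ray KC]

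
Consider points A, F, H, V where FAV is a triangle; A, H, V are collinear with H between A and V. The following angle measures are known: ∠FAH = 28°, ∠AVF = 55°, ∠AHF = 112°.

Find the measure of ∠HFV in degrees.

∠HFV = 57°

1. ∠FVH = 55°  [H on ray VA]
2. ∠FHV = 68°  [linear pair at H on AV]
3. ∠HFV = 57°  [△FHV]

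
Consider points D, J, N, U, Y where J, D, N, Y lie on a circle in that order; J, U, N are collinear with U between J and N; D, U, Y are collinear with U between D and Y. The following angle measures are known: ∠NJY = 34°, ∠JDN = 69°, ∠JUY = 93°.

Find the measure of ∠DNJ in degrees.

∠DNJ = 53°

1. ∠NDY = 34°  [same arc NY]
2. ∠DUN = 93°  [vertical angles at U]
3. ∠DNJ = 53°  [△DUN]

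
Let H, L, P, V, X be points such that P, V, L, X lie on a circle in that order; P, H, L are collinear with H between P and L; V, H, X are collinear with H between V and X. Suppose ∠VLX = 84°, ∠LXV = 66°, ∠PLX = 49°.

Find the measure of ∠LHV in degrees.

∠LHV = 115°

1. ∠LPV = 66°  [same arc VL]
2. ∠PVX = 49°  [same arc PX]
3. ∠PHV = 65°  [△PHV]
4. ∠LHV = 115°  [linear pair at H on PL]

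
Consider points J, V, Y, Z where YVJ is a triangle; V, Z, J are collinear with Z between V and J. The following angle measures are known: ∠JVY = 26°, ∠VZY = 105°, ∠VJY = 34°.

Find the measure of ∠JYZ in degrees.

1. ∠JZY = 75°  [linear pair at Z on VJ]
2. ∠YJZ = 34°  [Z on ray JV]
3. ∠JYZ = 71°  [△YZJ]

∠JYZ = 71°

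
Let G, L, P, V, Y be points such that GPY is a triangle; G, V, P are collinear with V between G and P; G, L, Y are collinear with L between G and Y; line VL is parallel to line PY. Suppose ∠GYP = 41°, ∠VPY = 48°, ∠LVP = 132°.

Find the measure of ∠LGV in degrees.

∠LGV = 91°

1. ∠GLV = 41°  [VL∥PY, corresponding at L]
2. ∠GVL = 48°  [linear pair at V on GP]
3. ∠LGV = 91°  [△GVL]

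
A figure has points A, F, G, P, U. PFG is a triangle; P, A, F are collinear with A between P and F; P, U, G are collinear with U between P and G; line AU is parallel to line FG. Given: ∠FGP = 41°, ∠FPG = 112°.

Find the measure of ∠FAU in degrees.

∠FAU = 153°

1. ∠GFP = 27°  [△PFG]
2. ∠PAU = 27°  [AU∥FG, corresponding at A]
3. ∠FAU = 153°  [linear pair at A on PF]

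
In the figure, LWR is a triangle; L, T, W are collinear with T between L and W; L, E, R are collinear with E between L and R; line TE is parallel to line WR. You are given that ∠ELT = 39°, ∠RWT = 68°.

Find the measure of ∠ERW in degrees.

∠ERW = 73°

1. ∠RLW = 39°  [T on LW, E on LR]
2. ∠LWR = 68°  [T on ray WL]
3. ∠LRW = 73°  [△LWR]
4. ∠ERW = 73°  [E on ray RL]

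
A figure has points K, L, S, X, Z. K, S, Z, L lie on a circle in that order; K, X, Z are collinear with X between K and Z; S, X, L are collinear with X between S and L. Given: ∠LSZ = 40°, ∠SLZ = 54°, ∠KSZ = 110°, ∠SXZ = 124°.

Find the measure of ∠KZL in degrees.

∠KZL = 70°

1. ∠LKZ = 40°  [same arc ZL]
2. ∠KLZ = 70°  [cyclic KSZL, opposite ∠S+∠L]
3. ∠KZL = 70°  [△KZL]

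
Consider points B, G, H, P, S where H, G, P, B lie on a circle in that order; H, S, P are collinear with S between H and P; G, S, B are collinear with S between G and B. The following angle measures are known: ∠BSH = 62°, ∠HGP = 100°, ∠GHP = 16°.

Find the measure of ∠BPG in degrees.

1. ∠GSP = 62°  [vertical angles at S]
2. ∠GPH = 64°  [△HGP]
3. ∠GBP = 16°  [same arc GP]
4. ∠BGP = 54°  [△GSP]
5. ∠BPG = 110°  [△GPB]

∠BPG = 110°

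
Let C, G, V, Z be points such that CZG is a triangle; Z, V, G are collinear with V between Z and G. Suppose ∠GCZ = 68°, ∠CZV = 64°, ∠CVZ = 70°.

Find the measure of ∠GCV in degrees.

∠GCV = 22°

1. ∠CZG = 64°  [V on ray ZG]
2. ∠CVG = 110°  [linear pair at V on ZG]
3. ∠CGZ = 48°  [△CZG]
4. ∠CGV = 48°  [V on ray GZ]
5. ∠GCV = 22°  [△CVG]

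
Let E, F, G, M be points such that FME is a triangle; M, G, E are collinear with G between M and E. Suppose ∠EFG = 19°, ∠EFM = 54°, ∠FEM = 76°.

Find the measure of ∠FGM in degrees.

1. ∠FEG = 76°  [G on ray EM]
2. ∠EGF = 85°  [△FGE]
3. ∠FGM = 95°  [linear pair at G on ME]

∠FGM = 95°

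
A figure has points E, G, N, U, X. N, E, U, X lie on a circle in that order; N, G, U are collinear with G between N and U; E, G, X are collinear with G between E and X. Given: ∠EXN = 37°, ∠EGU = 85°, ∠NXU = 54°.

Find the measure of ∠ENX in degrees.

∠ENX = 75°

1. ∠EUN = 37°  [same arc NE]
2. ∠EGN = 95°  [linear pair at G on NU]
3. ∠NEU = 126°  [cyclic NEUX, opposite ∠E+∠X]
4. ∠ENU = 17°  [△NEU]
5. ∠NEX = 68°  [△NGE]
6. ∠ENX = 75°  [△NEX]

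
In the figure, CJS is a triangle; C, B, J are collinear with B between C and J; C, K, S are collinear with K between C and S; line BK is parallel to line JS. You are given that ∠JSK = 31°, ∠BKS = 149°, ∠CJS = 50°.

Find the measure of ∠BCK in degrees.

1. ∠BKC = 31°  [linear pair at K on CS]
2. ∠CBK = 50°  [BK∥JS, corresponding at B]
3. ∠BCK = 99°  [△CBK]

∠BCK = 99°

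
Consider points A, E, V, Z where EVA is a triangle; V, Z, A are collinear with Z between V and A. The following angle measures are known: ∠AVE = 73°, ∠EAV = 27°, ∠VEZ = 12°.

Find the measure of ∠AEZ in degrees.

1. ∠EVZ = 73°  [Z on ray VA]
2. ∠EAZ = 27°  [Z on ray AV]
3. ∠EZV = 95°  [△EVZ]
4. ∠AZE = 85°  [linear pair at Z on VA]
5. ∠AEZ = 68°  [△EZA]

∠AEZ = 68°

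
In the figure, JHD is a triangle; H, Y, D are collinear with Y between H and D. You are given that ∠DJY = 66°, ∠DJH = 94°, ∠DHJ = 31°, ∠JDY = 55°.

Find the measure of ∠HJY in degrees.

1. ∠DYJ = 59°  [△JYD]
2. ∠JHY = 31°  [Y on ray HD]
3. ∠HYJ = 121°  [linear pair at Y on HD]
4. ∠HJY = 28°  [△JHY]

∠HJY = 28°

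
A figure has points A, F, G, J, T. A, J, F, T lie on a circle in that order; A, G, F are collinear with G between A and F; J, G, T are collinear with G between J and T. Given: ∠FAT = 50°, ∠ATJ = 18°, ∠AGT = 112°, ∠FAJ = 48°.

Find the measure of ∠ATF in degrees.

1. ∠AFJ = 18°  [same arc AJ]
2. ∠AJF = 114°  [△AJF]
3. ∠ATF = 66°  [cyclic AJFT, opposite ∠J+∠T]

∠ATF = 66°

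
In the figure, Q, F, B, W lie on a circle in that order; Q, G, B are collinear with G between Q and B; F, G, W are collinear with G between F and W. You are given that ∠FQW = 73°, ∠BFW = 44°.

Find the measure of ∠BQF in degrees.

∠BQF = 29°

1. ∠FBW = 107°  [cyclic QFBW, opposite ∠Q+∠B]
2. ∠BWF = 29°  [△FBW]
3. ∠BQF = 29°  [same arc FB]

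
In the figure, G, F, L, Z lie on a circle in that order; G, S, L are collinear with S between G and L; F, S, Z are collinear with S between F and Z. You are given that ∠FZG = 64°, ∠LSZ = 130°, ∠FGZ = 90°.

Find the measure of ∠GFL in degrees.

1. ∠FLG = 64°  [same arc GF]
2. ∠GFZ = 26°  [△GFZ]
3. ∠FSG = 130°  [vertical angles at S]
4. ∠FGL = 24°  [△GSF]
5. ∠GFL = 92°  [△GFL]

∠GFL = 92°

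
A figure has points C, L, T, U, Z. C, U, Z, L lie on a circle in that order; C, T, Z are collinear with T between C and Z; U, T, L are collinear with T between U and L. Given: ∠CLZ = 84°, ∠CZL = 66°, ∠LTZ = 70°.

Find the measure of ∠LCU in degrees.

1. ∠LCZ = 30°  [△CZL]
2. ∠CUL = 66°  [same arc CL]
3. ∠CTL = 110°  [linear pair at T on CZ]
4. ∠CLU = 40°  [△CTL]
5. ∠LCU = 74°  [△CUL]

∠LCU = 74°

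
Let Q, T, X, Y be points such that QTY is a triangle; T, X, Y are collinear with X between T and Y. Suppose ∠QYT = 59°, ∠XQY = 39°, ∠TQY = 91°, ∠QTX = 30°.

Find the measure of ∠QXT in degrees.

1. ∠QYX = 59°  [X on ray YT]
2. ∠QXY = 82°  [△QXY]
3. ∠QXT = 98°  [linear pair at X on TY]

∠QXT = 98°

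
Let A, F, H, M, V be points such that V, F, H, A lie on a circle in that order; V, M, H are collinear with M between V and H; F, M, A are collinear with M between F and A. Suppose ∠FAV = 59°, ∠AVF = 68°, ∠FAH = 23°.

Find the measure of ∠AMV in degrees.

1. ∠FHV = 59°  [same arc VF]
2. ∠AHF = 112°  [cyclic VFHA, opposite ∠V+∠H]
3. ∠AFH = 45°  [△FHA]
4. ∠FMH = 76°  [△FMH]
5. ∠AMV = 76°  [vertical angles at M]

∠AMV = 76°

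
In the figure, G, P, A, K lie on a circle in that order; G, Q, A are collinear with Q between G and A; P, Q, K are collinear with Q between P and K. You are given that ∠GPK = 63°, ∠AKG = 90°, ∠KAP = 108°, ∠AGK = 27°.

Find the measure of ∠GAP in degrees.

∠GAP = 45°

1. ∠KGP = 72°  [cyclic GPAK, opposite ∠G+∠A]
2. ∠GKP = 45°  [△GPK]
3. ∠GAP = 45°  [same arc GP]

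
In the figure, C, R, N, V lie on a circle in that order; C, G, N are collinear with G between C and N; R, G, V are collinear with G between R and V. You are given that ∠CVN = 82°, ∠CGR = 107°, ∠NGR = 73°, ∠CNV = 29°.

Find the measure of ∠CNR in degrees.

∠CNR = 38°

1. ∠NCV = 69°  [△CNV]
2. ∠NRV = 69°  [same arc NV]
3. ∠CNR = 38°  [△RGN]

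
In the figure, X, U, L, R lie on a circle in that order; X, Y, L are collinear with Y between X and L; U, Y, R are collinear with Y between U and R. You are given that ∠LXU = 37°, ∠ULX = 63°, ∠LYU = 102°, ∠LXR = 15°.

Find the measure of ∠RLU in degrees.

1. ∠LRU = 37°  [same arc UL]
2. ∠LUR = 15°  [△UYL]
3. ∠RLU = 128°  [△ULR]

∠RLU = 128°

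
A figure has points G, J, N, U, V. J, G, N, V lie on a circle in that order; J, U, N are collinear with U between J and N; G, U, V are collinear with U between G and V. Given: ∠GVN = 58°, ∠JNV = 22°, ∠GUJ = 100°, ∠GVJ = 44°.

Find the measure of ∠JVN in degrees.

1. ∠GJN = 58°  [same arc GN]
2. ∠GNJ = 44°  [same arc JG]
3. ∠JGN = 78°  [△JGN]
4. ∠JVN = 102°  [cyclic JGNV, opposite ∠G+∠V]

∠JVN = 102°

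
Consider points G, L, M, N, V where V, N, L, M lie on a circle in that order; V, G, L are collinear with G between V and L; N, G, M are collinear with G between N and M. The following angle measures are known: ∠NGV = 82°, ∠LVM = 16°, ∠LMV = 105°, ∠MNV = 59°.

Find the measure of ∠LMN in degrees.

∠LMN = 39°

1. ∠LGM = 82°  [vertical angles at G]
2. ∠MLV = 59°  [△VLM]
3. ∠LMN = 39°  [△LGM]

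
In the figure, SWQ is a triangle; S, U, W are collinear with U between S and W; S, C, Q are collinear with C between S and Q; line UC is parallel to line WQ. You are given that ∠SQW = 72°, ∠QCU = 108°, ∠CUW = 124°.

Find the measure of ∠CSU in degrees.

1. ∠SCU = 72°  [UC∥WQ, corresponding at C]
2. ∠CUS = 56°  [linear pair at U on SW]
3. ∠CSU = 52°  [△SUC]

∠CSU = 52°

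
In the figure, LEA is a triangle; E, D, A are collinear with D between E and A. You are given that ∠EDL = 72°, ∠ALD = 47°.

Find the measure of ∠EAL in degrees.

1. ∠ADL = 108°  [linear pair at D on EA]
2. ∠DAL = 25°  [△LDA]
3. ∠EAL = 25°  [D on ray AE]

∠EAL = 25°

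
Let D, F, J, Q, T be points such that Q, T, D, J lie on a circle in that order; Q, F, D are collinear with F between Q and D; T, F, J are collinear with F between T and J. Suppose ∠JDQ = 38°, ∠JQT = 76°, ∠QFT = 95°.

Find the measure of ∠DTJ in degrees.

∠DTJ = 29°

1. ∠JTQ = 38°  [same arc QJ]
2. ∠QJT = 66°  [△QTJ]
3. ∠DFT = 85°  [linear pair at F on QD]
4. ∠QDT = 66°  [same arc QT]
5. ∠DTJ = 29°  [△TFD]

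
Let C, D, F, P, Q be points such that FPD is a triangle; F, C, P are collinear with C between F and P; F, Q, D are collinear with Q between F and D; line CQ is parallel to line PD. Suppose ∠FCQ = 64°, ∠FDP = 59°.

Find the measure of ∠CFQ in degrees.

1. ∠DPF = 64°  [CQ∥PD, corresponding at C]
2. ∠DFP = 57°  [△FPD]
3. ∠CFQ = 57°  [C on FP, Q on FD]

∠CFQ = 57°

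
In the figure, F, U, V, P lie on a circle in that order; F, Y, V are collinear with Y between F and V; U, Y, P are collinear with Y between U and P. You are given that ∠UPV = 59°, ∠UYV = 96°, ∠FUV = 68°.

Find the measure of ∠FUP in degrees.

∠FUP = 37°

1. ∠UFV = 59°  [same arc UV]
2. ∠FYU = 84°  [linear pair at Y on FV]
3. ∠FUP = 37°  [△FYU]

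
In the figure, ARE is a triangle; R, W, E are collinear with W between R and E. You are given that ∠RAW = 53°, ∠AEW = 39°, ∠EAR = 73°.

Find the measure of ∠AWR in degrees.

1. ∠AER = 39°  [W on ray ER]
2. ∠ARE = 68°  [△ARE]
3. ∠ARW = 68°  [W on ray RE]
4. ∠AWR = 59°  [△ARW]

∠AWR = 59°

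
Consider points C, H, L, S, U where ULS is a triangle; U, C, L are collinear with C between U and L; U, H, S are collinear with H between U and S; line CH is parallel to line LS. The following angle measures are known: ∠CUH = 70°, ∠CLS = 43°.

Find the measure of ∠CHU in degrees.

∠CHU = 67°

1. ∠LUS = 70°  [C on UL, H on US]
2. ∠SLU = 43°  [C on ray LU]
3. ∠LSU = 67°  [△ULS]
4. ∠CHU = 67°  [CH∥LS, corresponding at H]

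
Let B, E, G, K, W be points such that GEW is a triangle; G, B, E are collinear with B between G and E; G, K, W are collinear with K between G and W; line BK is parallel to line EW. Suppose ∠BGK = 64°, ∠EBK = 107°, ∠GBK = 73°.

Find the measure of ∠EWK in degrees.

∠EWK = 43°

1. ∠BKG = 43°  [△GBK]
2. ∠BKW = 137°  [linear pair at K on GW]
3. ∠EWK = 43°  [BK∥EW, co-interior at W–K]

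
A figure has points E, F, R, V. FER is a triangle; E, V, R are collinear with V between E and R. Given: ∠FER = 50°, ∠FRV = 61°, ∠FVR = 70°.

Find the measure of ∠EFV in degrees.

1. ∠FEV = 50°  [V on ray ER]
2. ∠EVF = 110°  [linear pair at V on ER]
3. ∠EFV = 20°  [△FEV]

∠EFV = 20°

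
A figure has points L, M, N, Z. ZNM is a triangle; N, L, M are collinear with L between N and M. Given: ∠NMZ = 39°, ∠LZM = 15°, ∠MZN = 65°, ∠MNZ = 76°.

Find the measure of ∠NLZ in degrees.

∠NLZ = 54°

1. ∠LMZ = 39°  [L on ray MN]
2. ∠MLZ = 126°  [△ZLM]
3. ∠NLZ = 54°  [linear pair at L on NM]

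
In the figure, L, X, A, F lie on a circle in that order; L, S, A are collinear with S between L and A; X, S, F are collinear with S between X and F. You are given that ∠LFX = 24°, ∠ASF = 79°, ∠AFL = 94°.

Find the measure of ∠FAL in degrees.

∠FAL = 31°

1. ∠LAX = 24°  [same arc LX]
2. ∠LSX = 79°  [vertical angles at S]
3. ∠AXL = 86°  [cyclic LXAF, opposite ∠X+∠F]
4. ∠ALX = 70°  [△LXA]
5. ∠FXL = 31°  [△LSX]
6. ∠FAL = 31°  [same arc LF]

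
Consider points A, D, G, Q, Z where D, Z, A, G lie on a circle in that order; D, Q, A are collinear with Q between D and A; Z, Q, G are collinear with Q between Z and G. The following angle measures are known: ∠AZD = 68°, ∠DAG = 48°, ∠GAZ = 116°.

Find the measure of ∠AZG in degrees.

∠AZG = 20°

1. ∠AGD = 112°  [cyclic DZAG, opposite ∠Z+∠G]
2. ∠ADG = 20°  [△DAG]
3. ∠AZG = 20°  [same arc AG]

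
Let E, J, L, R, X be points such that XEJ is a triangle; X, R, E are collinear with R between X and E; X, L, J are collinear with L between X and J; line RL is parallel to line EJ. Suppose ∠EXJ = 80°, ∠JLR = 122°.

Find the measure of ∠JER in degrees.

∠JER = 42°

1. ∠LXR = 80°  [R on XE, L on XJ]
2. ∠RLX = 58°  [linear pair at L on XJ]
3. ∠LRX = 42°  [△XRL]
4. ∠ERL = 138°  [linear pair at R on XE]
5. ∠JER = 42°  [RL∥EJ, co-interior at E–R]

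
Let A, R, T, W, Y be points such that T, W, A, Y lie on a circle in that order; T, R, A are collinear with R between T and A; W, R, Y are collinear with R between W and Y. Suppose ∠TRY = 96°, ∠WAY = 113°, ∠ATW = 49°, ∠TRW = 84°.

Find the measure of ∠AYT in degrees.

∠AYT = 115°

1. ∠ARY = 84°  [linear pair at R on TA]
2. ∠WTY = 67°  [cyclic TWAY, opposite ∠T+∠A]
3. ∠AYW = 49°  [same arc WA]
4. ∠TWY = 47°  [△TRW]
5. ∠TAY = 47°  [△ARY]
6. ∠TYW = 66°  [△TWY]
7. ∠ATY = 18°  [△TRY]
8. ∠AYT = 115°  [△TAY]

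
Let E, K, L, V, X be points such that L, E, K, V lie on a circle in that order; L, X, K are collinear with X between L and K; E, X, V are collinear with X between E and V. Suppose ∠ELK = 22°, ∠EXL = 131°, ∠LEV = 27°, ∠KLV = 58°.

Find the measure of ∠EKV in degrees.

∠EKV = 100°

1. ∠EVK = 22°  [same arc EK]
2. ∠KEV = 58°  [same arc KV]
3. ∠EKV = 100°  [△EKV]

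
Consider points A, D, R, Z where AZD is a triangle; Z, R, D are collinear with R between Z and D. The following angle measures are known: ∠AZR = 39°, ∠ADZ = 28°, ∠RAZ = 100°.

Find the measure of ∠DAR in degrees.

1. ∠ARZ = 41°  [△AZR]
2. ∠ADR = 28°  [R on ray DZ]
3. ∠ARD = 139°  [linear pair at R on ZD]
4. ∠DAR = 13°  [△ARD]

∠DAR = 13°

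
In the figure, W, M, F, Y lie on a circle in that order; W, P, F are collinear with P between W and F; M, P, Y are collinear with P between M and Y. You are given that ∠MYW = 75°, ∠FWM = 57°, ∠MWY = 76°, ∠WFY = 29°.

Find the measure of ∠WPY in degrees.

1. ∠FYM = 57°  [same arc MF]
2. ∠FPY = 94°  [△FPY]
3. ∠WPY = 86°  [linear pair at P on WF]

∠WPY = 86°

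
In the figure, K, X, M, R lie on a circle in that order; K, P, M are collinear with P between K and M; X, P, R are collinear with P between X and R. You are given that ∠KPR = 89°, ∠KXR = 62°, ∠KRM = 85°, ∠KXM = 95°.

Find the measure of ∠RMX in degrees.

∠RMX = 120°

1. ∠MPR = 91°  [linear pair at P on KM]
2. ∠KMR = 62°  [same arc KR]
3. ∠MKR = 33°  [△KMR]
4. ∠MRX = 27°  [△MPR]
5. ∠MXR = 33°  [same arc MR]
6. ∠RMX = 120°  [△XMR]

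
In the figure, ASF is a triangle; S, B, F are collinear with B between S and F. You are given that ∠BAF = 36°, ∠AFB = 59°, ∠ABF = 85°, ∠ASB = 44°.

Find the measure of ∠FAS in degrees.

1. ∠AFS = 59°  [B on ray FS]
2. ∠ASF = 44°  [B on ray SF]
3. ∠FAS = 77°  [△ASF]

∠FAS = 77°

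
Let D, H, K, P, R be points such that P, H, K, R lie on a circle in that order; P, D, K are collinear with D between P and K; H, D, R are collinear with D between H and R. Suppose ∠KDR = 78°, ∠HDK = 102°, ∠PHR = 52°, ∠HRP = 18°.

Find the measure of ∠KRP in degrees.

1. ∠PDR = 102°  [linear pair at D on PK]
2. ∠PKR = 52°  [same arc PR]
3. ∠KPR = 60°  [△PDR]
4. ∠KRP = 68°  [△PKR]

∠KRP = 68°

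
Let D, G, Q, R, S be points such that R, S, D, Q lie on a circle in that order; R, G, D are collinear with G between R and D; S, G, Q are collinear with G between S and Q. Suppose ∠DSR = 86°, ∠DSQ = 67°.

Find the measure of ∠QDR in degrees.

∠QDR = 19°

1. ∠DQR = 94°  [cyclic RSDQ, opposite ∠S+∠Q]
2. ∠DRQ = 67°  [same arc DQ]
3. ∠QDR = 19°  [△RDQ]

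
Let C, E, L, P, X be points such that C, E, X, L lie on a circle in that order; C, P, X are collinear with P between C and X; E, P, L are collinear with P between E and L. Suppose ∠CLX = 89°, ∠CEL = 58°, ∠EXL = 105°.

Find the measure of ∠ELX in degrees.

∠ELX = 42°

1. ∠CXL = 58°  [same arc CL]
2. ∠LCX = 33°  [△CXL]
3. ∠LEX = 33°  [same arc XL]
4. ∠ELX = 42°  [△EXL]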